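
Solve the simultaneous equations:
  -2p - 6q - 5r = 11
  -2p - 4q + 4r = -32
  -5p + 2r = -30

p = 4, q = 1, r = -5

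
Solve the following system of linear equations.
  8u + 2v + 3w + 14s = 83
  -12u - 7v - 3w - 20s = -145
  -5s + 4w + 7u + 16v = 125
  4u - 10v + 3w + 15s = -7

u = 5, v = 6, w = 1, s = 2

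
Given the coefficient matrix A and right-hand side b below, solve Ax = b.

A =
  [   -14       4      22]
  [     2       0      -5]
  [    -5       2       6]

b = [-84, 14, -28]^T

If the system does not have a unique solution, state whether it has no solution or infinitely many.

infinitely many solutions

Row-reduce:
R1 ← R1 / (-14).
R2 ← R2 − 2·R1.
R3 ← R3 + 5·R1.
R2 ← R2 / (4/7).
R1 ← R1 + 2/7·R2.
R3 ← R3 − 4/7·R2.
Rank is 2 with 3 unknowns, leaving x_3 free.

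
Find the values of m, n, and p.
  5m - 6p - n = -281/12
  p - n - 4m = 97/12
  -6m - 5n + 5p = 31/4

Row-reduce the augmented matrix:
R1 ← R1 / (5).
R2 ← R2 + 4·R1.
R3 ← R3 + 6·R1.
R2 ← R2 / (-9/5).
R1 ← R1 + 1/5·R2.
R3 ← R3 + 31/5·R2.
R3 ← R3 / (98/9).
R1 ← R1 + 7/9·R3.
R2 ← R2 − 19/9·R3.
Reading off the reduced rows gives m = -7/3, n = 11/4, p = 3/2.

m = -7/3, n = 11/4, p = 3/2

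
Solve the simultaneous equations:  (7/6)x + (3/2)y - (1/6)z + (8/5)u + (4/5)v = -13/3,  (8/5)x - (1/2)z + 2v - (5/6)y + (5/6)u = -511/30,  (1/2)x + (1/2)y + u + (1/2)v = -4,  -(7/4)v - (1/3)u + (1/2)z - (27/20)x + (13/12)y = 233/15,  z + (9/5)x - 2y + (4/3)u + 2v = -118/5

no solution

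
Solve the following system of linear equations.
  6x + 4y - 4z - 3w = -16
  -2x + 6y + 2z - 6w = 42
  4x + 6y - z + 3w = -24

infinitely many solutions

Row-reduce:
R1 ← R1 / (6).
R2 ← R2 + 2·R1.
R3 ← R3 − 4·R1.
R2 ← R2 / (22/3).
R1 ← R1 − 2/3·R2.
R3 ← R3 − 10/3·R2.
R3 ← R3 / (15/11).
R1 ← R1 + 8/11·R3.
R2 ← R2 − 1/11·R3.
Rank is 3 with 4 unknowns, leaving w free.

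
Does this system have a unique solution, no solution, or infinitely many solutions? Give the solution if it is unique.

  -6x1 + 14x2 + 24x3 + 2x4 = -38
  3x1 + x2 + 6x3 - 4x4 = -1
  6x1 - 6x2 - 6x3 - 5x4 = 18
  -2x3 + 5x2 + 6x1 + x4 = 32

Row-reduce:
R1 ← R1 / (-6).
R2 ← R2 − 3·R1.
R3 ← R3 − 6·R1.
R4 ← R4 − 6·R1.
R2 ← R2 / (8).
R1 ← R1 + 7/3·R2.
R3 ← R3 − 8·R2.
R4 ← R4 − 19·R2.
Swap R3 and R4.
R3 ← R3 / (-83/4).
R1 ← R1 − 5/4·R3.
R2 ← R2 − 9/4·R3.
Rank is 3 with 4 unknowns, leaving x4 free.

infinitely many solutions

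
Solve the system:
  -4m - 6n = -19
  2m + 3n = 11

no solution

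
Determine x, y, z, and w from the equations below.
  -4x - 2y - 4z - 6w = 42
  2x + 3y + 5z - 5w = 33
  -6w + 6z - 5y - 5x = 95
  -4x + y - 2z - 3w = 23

Row-reduce the augmented matrix:
R1 ← R1 / (-4).
R2 ← R2 − 2·R1.
R3 ← R3 + 5·R1.
R4 ← R4 + 4·R1.
R2 ← R2 / (2).
R1 ← R1 − 1/2·R2.
R3 ← R3 + 5/2·R2.
R4 ← R4 − 3·R2.
R3 ← R3 / (59/4).
R1 ← R1 − 1/4·R3.
R2 ← R2 − 3/2·R3.
R4 ← R4 + 5/2·R3.
R4 ← R4 / (800/59).
R1 ← R1 − 215/59·R4.
R2 ← R2 + 185/59·R4.
R3 ← R3 + 34/59·R4.
Reading off the reduced rows gives x = -4, y = -3, z = 4, w = -6.

x = -4, y = -3, z = 4, w = -6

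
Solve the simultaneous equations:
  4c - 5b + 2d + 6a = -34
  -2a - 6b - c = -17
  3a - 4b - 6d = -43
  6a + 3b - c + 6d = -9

a = -5, b = 4, c = 3, d = 2

Row-reduce the augmented matrix:
R1 ← R1 / (6).
R2 ← R2 + 2·R1.
R3 ← R3 − 3·R1.
R4 ← R4 − 6·R1.
R2 ← R2 / (-23/3).
R1 ← R1 + 5/6·R2.
R3 ← R3 + 3/2·R2.
R4 ← R4 − 8·R2.
R3 ← R3 / (-95/46).
R1 ← R1 − 29/46·R3.
R2 ← R2 + 1/23·R3.
R4 ← R4 + 107/23·R3.
R4 ← R4 / (1972/95).
R1 ← R1 + 182/95·R4.
R2 ← R2 − 6/95·R4.
R3 ← R3 − 328/95·R4.
Reading off the reduced rows gives a = -5, b = 4, c = 3, d = 2.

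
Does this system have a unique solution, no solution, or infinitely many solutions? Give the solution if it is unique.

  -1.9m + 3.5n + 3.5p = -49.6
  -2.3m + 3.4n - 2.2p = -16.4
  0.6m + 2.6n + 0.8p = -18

Row-reduce the augmented matrix:
R1 ← R1 / (-19/10).
R2 ← R2 + 23/10·R1.
R3 ← R3 − 3/5·R1.
R2 ← R2 / (-159/190).
R1 ← R1 + 35/19·R2.
R3 ← R3 − 352/95·R2.
R3 ← R3 / (-21143/795).
R1 ← R1 − 1960/159·R3.
R2 ← R2 − 1223/159·R3.
Reading off the reduced rows gives m = 4, n = -6, p = -6.

m = 4, n = -6, p = -6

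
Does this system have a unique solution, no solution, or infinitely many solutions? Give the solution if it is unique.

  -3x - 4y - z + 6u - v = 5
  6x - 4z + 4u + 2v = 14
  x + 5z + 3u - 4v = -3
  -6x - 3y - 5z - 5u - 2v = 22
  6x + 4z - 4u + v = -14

x = 1, y = 0, z = -4, u = 0, v = -4

Row-reduce the augmented matrix:
R1 ← R1 / (-3).
R2 ← R2 − 6·R1.
R3 ← R3 − 1·R1.
R4 ← R4 + 6·R1.
R5 ← R5 − 6·R1.
R2 ← R2 / (-8).
R1 ← R1 − 4/3·R2.
R3 ← R3 + 4/3·R2.
R4 ← R4 − 5·R2.
R5 ← R5 + 8·R2.
R3 ← R3 / (17/3).
R1 ← R1 + 2/3·R3.
R2 ← R2 − 3/4·R3.
R4 ← R4 + 27/4·R3.
R5 ← R5 − 8·R3.
R4 ← R4 / (-287/68).
R1 ← R1 − 16/17·R4.
R2 ← R2 + 157/68·R4.
R3 ← R3 − 7/17·R4.
R5 ← R5 + 192/17·R4.
R5 ← R5 / (5433/287).
R1 ← R1 + 381/287·R5.
R2 ← R2 − 975/287·R5.
R3 ← R3 + 52/41·R5.
R4 ← R4 − 351/287·R5.
Reading off the reduced rows gives x = 1, y = 0, z = -4, u = 0, v = -4.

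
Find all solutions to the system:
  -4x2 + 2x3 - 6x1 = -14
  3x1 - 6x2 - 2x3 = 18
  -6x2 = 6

x1 = 2, x2 = -1, x3 = -3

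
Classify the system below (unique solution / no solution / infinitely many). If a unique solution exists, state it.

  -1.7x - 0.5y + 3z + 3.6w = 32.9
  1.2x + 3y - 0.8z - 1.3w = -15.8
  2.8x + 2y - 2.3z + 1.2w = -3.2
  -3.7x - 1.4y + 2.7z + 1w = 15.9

x = 1, y = -2, z = 4, w = 6

Row-reduce the augmented matrix:
R1 ← R1 / (-17/10).
R2 ← R2 − 6/5·R1.
R3 ← R3 − 14/5·R1.
R4 ← R4 + 37/10·R1.
R2 ← R2 / (45/17).
R1 ← R1 − 5/17·R2.
R3 ← R3 − 20/17·R2.
R4 ← R4 + 53/170·R2.
R3 ← R3 / (37/18).
R1 ← R1 + 86/45·R3.
R2 ← R2 − 112/225·R3.
R4 ← R4 + 8267/2250·R3.
R4 ← R4 / (12671/2500).
R1 ← R1 − 193/50·R4.
R2 ← R2 + 281/250·R4.
R3 ← R3 − 16/5·R4.
Reading off the reduced rows gives x = 1, y = -2, z = 4, w = 6.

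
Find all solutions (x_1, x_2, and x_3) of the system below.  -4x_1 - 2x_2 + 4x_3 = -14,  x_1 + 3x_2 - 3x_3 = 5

infinitely many solutions

Row-reduce:
R1 ← R1 / (-4).
R2 ← R2 − 1·R1.
R2 ← R2 / (5/2).
R1 ← R1 − 1/2·R2.
Rank is 2 with 3 unknowns, leaving x_3 free.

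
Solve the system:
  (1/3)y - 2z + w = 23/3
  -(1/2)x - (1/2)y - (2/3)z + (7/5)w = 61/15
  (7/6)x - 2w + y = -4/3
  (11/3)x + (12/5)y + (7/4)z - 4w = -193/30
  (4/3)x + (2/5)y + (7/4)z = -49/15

no solution

Row-reduce:
Swap R1 and R2.
R1 ← R1 / (-1/2).
R3 ← R3 − 7/6·R1.
R4 ← R4 − 11/3·R1.
R5 ← R5 − 4/3·R1.
R2 ← R2 / (1/3).
R1 ← R1 − 1·R2.
R3 ← R3 + 1/6·R2.
R4 ← R4 + 19/15·R2.
R5 ← R5 + 14/15·R2.
R3 ← R3 / (-23/9).
R1 ← R1 − 22/3·R3.
R2 ← R2 + 6·R3.
R4 ← R4 + 1933/180·R3.
R5 ← R5 + 1013/180·R3.
R4 ← R4 / (12157/4600).
R1 ← R1 + 84/115·R4.
R2 ← R2 + 132/115·R4.
R3 ← R3 + 159/230·R4.
R5 ← R5 − 12157/4600·R4.
Row 5 reduces to 0 = 1/2, a contradiction. The system is inconsistent.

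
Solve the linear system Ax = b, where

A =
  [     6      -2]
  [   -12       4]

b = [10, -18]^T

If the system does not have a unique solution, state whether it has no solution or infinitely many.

no solution

Row-reduce:
R1 ← R1 / (6).
R2 ← R2 + 12·R1.
Row 2 reduces to 0 = 2, a contradiction. The system is inconsistent.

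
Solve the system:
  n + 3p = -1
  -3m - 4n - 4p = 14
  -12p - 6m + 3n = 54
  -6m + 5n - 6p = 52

m = -6, n = 2, p = -1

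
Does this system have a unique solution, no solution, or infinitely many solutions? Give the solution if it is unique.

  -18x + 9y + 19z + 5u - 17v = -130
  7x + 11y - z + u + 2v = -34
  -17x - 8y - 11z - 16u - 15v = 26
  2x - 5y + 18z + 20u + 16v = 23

infinitely many solutions

Row-reduce:
R1 ← R1 / (-18).
R2 ← R2 − 7·R1.
R3 ← R3 + 17·R1.
R4 ← R4 − 2·R1.
R2 ← R2 / (29/2).
R1 ← R1 + 1/2·R2.
R3 ← R3 + 33/2·R2.
R4 ← R4 + 4·R2.
R3 ← R3 / (-5657/261).
R1 ← R1 + 218/261·R3.
R2 ← R2 − 115/261·R3.
R4 ← R4 − 1903/87·R3.
R4 ← R4 / (21703/5657).
R1 ← R1 − 2790/5657·R4.
R2 ← R2 + 849/5657·R4.
R3 ← R3 − 4534/5657·R4.
Rank is 4 with 5 unknowns, leaving v free.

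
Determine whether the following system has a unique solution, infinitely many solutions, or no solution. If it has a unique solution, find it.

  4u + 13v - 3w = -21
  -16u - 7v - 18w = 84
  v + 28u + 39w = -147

infinitely many solutions

Row-reduce:
R1 ← R1 / (4).
R2 ← R2 + 16·R1.
R3 ← R3 − 28·R1.
R2 ← R2 / (45).
R1 ← R1 − 13/4·R2.
R3 ← R3 + 90·R2.
Rank is 2 with 3 unknowns, leaving w free.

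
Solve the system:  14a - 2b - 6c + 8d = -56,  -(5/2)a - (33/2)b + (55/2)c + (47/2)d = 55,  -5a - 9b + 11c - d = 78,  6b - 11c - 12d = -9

no solution

Row-reduce:
R1 ← R1 / (14).
R2 ← R2 + 5/2·R1.
R3 ← R3 + 5·R1.
R2 ← R2 / (-118/7).
R1 ← R1 + 1/7·R2.
R3 ← R3 + 68/7·R2.
R4 ← R4 − 6·R2.
R3 ← R3 / (-376/59).
R1 ← R1 + 77/118·R3.
R2 ← R2 + 185/118·R3.
R4 ← R4 + 94/59·R3.
Row 4 reduces to 0 = -1, a contradiction. The system is inconsistent.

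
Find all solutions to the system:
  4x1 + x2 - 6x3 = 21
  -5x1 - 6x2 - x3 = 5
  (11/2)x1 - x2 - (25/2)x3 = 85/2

Row-reduce:
R1 ← R1 / (4).
R2 ← R2 + 5·R1.
R3 ← R3 − 11/2·R1.
R2 ← R2 / (-19/4).
R1 ← R1 − 1/4·R2.
R3 ← R3 + 19/8·R2.
Row 3 reduces to 0 = -2, a contradiction. The system is inconsistent.

no solution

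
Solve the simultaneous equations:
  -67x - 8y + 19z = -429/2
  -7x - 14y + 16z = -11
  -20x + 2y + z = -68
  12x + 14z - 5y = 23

Row-reduce:
R1 ← R1 / (-67).
R2 ← R2 + 7·R1.
R3 ← R3 + 20·R1.
R4 ← R4 − 12·R1.
R2 ← R2 / (-882/67).
R1 ← R1 − 8/67·R2.
R3 ← R3 − 294/67·R2.
R4 ← R4 + 431/67·R2.
Swap R3 and R4.
R3 ← R3 / (3103/294).
R1 ← R1 + 23/147·R3.
R2 ← R2 + 313/294·R3.
Row 4 reduces to 0 = -1/6, a contradiction. The system is inconsistent.

no solution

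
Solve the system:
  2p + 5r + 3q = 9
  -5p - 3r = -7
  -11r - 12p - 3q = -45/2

no solution

Row-reduce:
R1 ← R1 / (2).
R2 ← R2 + 5·R1.
R3 ← R3 + 12·R1.
R2 ← R2 / (15/2).
R1 ← R1 − 3/2·R2.
R3 ← R3 − 15·R2.
Row 3 reduces to 0 = 1/2, a contradiction. The system is inconsistent.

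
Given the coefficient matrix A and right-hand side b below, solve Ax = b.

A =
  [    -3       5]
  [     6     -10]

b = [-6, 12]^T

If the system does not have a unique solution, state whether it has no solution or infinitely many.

infinitely many solutions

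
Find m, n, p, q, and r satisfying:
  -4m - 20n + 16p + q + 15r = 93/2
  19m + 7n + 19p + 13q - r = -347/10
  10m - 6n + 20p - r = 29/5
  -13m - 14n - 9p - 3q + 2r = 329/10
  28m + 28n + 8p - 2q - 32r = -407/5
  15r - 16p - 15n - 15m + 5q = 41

m = 1/2, n = -2, p = -1/2, q = -3/2, r = 6/5

Row-reduce the augmented matrix:
R1 ← R1 / (-4).
R2 ← R2 − 19·R1.
R3 ← R3 − 10·R1.
R4 ← R4 + 13·R1.
R5 ← R5 − 28·R1.
R6 ← R6 + 15·R1.
R2 ← R2 / (-88).
R1 ← R1 − 5·R2.
R3 ← R3 + 56·R2.
R4 ← R4 − 51·R2.
R5 ← R5 + 112·R2.
R6 ← R6 − 60·R2.
R3 ← R3 / (-5/11).
R1 ← R1 − 123/88·R3.
R2 ← R2 + 95/88·R3.
R4 ← R4 + 523/88·R3.
R5 ← R5 + 10/11·R3.
R6 ← R6 + 247/22·R3.
R4 ← R4 / (9523/80).
R1 ← R1 + 2103/80·R4.
R2 ← R2 − 331/16·R4.
R3 ← R3 − 387/20·R4.
R6 ← R6 − 1153/5·R4.
Swap R5 and R6.
R5 ← R5 / (2821/214).
R1 ← R1 + 563/214·R5.
R2 ← R2 − 117/107·R5.
R3 ← R3 − 341/214·R5.
R4 ← R4 − 91/107·R5.
R6 reduces to 0 = 0, so the extra equation is consistent.
Reading off the reduced rows gives m = 1/2, n = -2, p = -1/2, q = -3/2, r = 6/5.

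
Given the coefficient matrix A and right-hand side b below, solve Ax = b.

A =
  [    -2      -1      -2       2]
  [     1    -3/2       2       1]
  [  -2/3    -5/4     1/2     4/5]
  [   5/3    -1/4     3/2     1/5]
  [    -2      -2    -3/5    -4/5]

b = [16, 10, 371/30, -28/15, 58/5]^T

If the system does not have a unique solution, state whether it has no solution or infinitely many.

no solution

Row-reduce:
R1 ← R1 / (-2).
R2 ← R2 − 1·R1.
R3 ← R3 + 2/3·R1.
R4 ← R4 − 5/3·R1.
R5 ← R5 + 2·R1.
R2 ← R2 / (-2).
R1 ← R1 − 1/2·R2.
R3 ← R3 + 11/12·R2.
R4 ← R4 + 13/12·R2.
R5 ← R5 + 1·R2.
R3 ← R3 / (17/24).
R1 ← R1 − 5/4·R3.
R2 ← R2 + 1/2·R3.
R4 ← R4 + 17/24·R3.
R5 ← R5 − 9/10·R3.
Swap R4 and R5.
R4 ← R4 / (-1192/425).
R1 ← R1 − 15/17·R4.
R2 ← R2 + 132/85·R4.
R3 ← R3 + 94/85·R4.
Row 5 reduces to 0 = 1/2, a contradiction. The system is inconsistent.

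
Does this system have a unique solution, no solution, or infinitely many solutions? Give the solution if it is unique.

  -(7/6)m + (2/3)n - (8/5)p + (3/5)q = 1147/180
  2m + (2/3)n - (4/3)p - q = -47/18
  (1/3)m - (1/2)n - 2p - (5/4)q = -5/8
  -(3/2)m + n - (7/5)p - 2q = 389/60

m = -5/2, n = 7/3, p = -1, q = 1/2

Row-reduce the augmented matrix:
R1 ← R1 / (-7/6).
R2 ← R2 − 2·R1.
R3 ← R3 − 1/3·R1.
R4 ← R4 + 3/2·R1.
R2 ← R2 / (38/21).
R1 ← R1 + 4/7·R2.
R3 ← R3 + 13/42·R2.
R4 ← R4 − 1/7·R2.
R3 ← R3 / (-899/285).
R1 ← R1 − 8/95·R3.
R2 ← R2 + 214/95·R3.
R4 ← R4 − 93/95·R3.
R4 ← R4 / (-901/290).
R1 ← R1 + 480/899·R4.
R2 ← R2 − 1407/1798·R4.
R3 ← R3 − 306/899·R4.
Reading off the reduced rows gives m = -5/2, n = 7/3, p = -1, q = 1/2.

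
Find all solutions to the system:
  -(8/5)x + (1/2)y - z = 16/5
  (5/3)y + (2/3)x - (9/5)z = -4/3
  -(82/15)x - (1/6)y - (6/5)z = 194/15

no solution

Row-reduce:
R1 ← R1 / (-8/5).
R2 ← R2 − 2/3·R1.
R3 ← R3 + 82/15·R1.
R2 ← R2 / (15/8).
R1 ← R1 + 5/16·R2.
R3 ← R3 + 15/8·R2.
Row 3 reduces to 0 = 2, a contradiction. The system is inconsistent.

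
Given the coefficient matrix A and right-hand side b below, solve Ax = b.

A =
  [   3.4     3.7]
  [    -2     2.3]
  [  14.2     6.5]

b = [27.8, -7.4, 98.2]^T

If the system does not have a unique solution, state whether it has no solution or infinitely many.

x_1 = 6, x_2 = 2

Row-reduce the augmented matrix:
R1 ← R1 / (17/5).
R2 ← R2 + 2·R1.
R3 ← R3 − 71/5·R1.
R2 ← R2 / (761/170).
R1 ← R1 − 37/34·R2.
R3 ← R3 + 761/85·R2.
R3 reduces to 0 = 0, so the extra equation is consistent.
Reading off the reduced rows gives x_1 = 6, x_2 = 2.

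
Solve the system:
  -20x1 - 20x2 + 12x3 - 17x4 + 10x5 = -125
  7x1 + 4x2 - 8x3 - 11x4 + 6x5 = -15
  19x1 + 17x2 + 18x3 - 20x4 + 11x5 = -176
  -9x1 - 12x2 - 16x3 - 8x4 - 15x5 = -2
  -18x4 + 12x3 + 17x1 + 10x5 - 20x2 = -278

x1 = -4, x2 = 4, x3 = -5, x4 = 5, x5 = 2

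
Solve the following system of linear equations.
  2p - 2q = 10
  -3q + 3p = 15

infinitely many solutions

Row-reduce:
R1 ← R1 / (2).
R2 ← R2 − 3·R1.
Rank is 1 with 2 unknowns, leaving q free.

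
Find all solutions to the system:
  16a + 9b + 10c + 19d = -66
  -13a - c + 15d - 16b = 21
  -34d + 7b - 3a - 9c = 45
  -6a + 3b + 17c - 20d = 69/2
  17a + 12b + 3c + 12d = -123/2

Row-reduce the augmented matrix:
R1 ← R1 / (16).
R2 ← R2 + 13·R1.
R3 ← R3 + 3·R1.
R4 ← R4 + 6·R1.
R5 ← R5 − 17·R1.
R2 ← R2 / (-139/16).
R1 ← R1 − 9/16·R2.
R3 ← R3 − 139/16·R2.
R4 ← R4 − 51/8·R2.
R5 ← R5 − 39/16·R2.
Swap R3 and R4.
R3 ← R3 / (3611/139).
R1 ← R1 − 151/139·R3.
R2 ← R2 + 114/139·R3.
R5 ← R5 + 782/139·R3.
Swap R4 and R5.
R4 ← R4 / (377/157).
R1 ← R1 − 9976/3611·R4.
R2 ← R2 + 11573/3611·R4.
R3 ← R3 − 1315/3611·R4.
R5 reduces to 0 = 0, so the extra equation is consistent.
Reading off the reduced rows gives a = -3/2, b = -3/2, c = 0, d = -3/2.

a = -3/2, b = -3/2, c = 0, d = -3/2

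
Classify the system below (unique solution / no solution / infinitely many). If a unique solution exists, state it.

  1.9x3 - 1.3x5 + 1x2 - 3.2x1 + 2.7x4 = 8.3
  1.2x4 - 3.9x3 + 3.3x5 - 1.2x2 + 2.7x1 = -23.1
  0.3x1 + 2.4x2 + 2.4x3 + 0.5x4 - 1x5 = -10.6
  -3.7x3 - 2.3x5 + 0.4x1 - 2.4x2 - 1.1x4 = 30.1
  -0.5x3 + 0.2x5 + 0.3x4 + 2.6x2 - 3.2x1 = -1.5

Row-reduce the augmented matrix:
R1 ← R1 / (-16/5).
R2 ← R2 − 27/10·R1.
R3 ← R3 − 3/10·R1.
R4 ← R4 − 2/5·R1.
R5 ← R5 + 16/5·R1.
R2 ← R2 / (-57/160).
R1 ← R1 + 5/16·R2.
R3 ← R3 − 399/160·R2.
R4 ← R4 + 91/40·R2.
R5 ← R5 − 8/5·R2.
R3 ← R3 / (-27/2).
R1 ← R1 − 27/19·R3.
R2 ← R2 − 245/38·R3.
R4 ← R4 − 2129/190·R3.
R5 ← R5 + 1208/95·R3.
R4 ← R4 / (-27448/12825).
R1 ← R1 + 119/95·R4.
R2 ← R2 − 1141/513·R4.
R3 ← R3 + 251/135·R4.
R5 ← R5 + 133648/12825·R4.
R5 ← R5 / (141541/6862).
R1 ← R1 − 37161/13724·R5.
R2 ← R2 + 57641/13724·R5.
R3 ← R3 − 41049/13724·R5.
R4 ← R4 − 29897/13724·R5.
Reading off the reduced rows gives x1 = -4, x2 = -5, x3 = -1, x4 = -2, x5 = -6.

x1 = -4, x2 = -5, x3 = -1, x4 = -2, x5 = -6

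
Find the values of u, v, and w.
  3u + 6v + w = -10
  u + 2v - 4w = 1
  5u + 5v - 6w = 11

u = 5, v = -4, w = -1

Row-reduce the augmented matrix:
R1 ← R1 / (3).
R2 ← R2 − 1·R1.
R3 ← R3 − 5·R1.
Swap R2 and R3.
R2 ← R2 / (-5).
R1 ← R1 − 2·R2.
R3 ← R3 / (-13/3).
R1 ← R1 + 41/15·R3.
R2 ← R2 − 23/15·R3.
Reading off the reduced rows gives u = 5, v = -4, w = -1.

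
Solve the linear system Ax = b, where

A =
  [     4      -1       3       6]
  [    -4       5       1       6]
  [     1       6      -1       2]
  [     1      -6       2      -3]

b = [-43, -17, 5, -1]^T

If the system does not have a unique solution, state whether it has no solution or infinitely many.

x_1 = -1, x_2 = 3, x_3 = 0, x_4 = -6

Row-reduce the augmented matrix:
R1 ← R1 / (4).
R2 ← R2 + 4·R1.
R3 ← R3 − 1·R1.
R4 ← R4 − 1·R1.
R2 ← R2 / (4).
R1 ← R1 + 1/4·R2.
R3 ← R3 − 25/4·R2.
R4 ← R4 + 23/4·R2.
R3 ← R3 / (-8).
R1 ← R1 − 1·R3.
R2 ← R2 − 1·R3.
R4 ← R4 − 7·R3.
R4 ← R4 / (-103/32).
R1 ← R1 + 1/32·R4.
R2 ← R2 − 23/32·R4.
R3 ← R3 − 73/32·R4.
Reading off the reduced rows gives x_1 = -1, x_2 = 3, x_3 = 0, x_4 = -6.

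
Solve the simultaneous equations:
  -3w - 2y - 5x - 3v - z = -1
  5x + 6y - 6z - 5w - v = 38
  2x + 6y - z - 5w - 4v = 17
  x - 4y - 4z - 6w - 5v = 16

Row-reduce:
R1 ← R1 / (-5).
R2 ← R2 − 5·R1.
R3 ← R3 − 2·R1.
R4 ← R4 − 1·R1.
R2 ← R2 / (4).
R1 ← R1 − 2/5·R2.
R3 ← R3 − 26/5·R2.
R4 ← R4 + 22/5·R2.
R3 ← R3 / (77/10).
R1 ← R1 − 9/10·R3.
R2 ← R2 + 7/4·R3.
R4 ← R4 + 119/10·R3.
R4 ← R4 / (-98/11).
R1 ← R1 − 10/11·R4.
R2 ← R2 + 23/22·R4.
R3 ← R3 − 6/11·R4.
Rank is 4 with 5 unknowns, leaving v free.

infinitely many solutions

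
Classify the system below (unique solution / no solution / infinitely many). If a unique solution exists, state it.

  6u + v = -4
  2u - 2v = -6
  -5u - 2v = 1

u = -1, v = 2

Row-reduce the augmented matrix:
R1 ← R1 / (6).
R2 ← R2 − 2·R1.
R3 ← R3 + 5·R1.
R2 ← R2 / (-7/3).
R1 ← R1 − 1/6·R2.
R3 ← R3 + 7/6·R2.
R3 reduces to 0 = 0, so the extra equation is consistent.
Reading off the reduced rows gives u = -1, v = 2.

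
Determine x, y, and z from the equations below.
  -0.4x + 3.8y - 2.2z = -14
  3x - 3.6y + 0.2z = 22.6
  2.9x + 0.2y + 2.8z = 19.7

Row-reduce the augmented matrix:
R1 ← R1 / (-2/5).
R2 ← R2 − 3·R1.
R3 ← R3 − 29/10·R1.
R2 ← R2 / (249/10).
R1 ← R1 + 19/2·R2.
R3 ← R3 − 111/4·R2.
R3 ← R3 / (4163/830).
R1 ← R1 + 179/249·R3.
R2 ← R2 + 163/249·R3.
Reading off the reduced rows gives x = 5, y = -2, z = 2.

x = 5, y = -2, z = 2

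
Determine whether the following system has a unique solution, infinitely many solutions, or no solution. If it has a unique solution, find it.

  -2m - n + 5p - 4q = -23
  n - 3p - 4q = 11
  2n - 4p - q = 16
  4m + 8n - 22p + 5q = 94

infinitely many solutions

Row-reduce:
R1 ← R1 / (-2).
R4 ← R4 − 4·R1.
R1 ← R1 − 1/2·R2.
R3 ← R3 − 2·R2.
R4 ← R4 − 6·R2.
R3 ← R3 / (2).
R1 ← R1 + 1·R3.
R2 ← R2 + 3·R3.
R4 ← R4 − 6·R3.
Rank is 3 with 4 unknowns, leaving q free.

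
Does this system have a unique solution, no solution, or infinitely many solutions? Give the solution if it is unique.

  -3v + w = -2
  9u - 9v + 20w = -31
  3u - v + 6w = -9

Row-reduce:
Swap R1 and R2.
R1 ← R1 / (9).
R3 ← R3 − 3·R1.
R2 ← R2 / (-3).
R1 ← R1 + 1·R2.
R3 ← R3 − 2·R2.
Rank is 2 with 3 unknowns, leaving w free.

infinitely many solutions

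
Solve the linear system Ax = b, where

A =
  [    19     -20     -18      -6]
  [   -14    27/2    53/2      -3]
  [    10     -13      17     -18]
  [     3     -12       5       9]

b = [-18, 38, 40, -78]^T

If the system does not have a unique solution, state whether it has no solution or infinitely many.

Row-reduce:
R1 ← R1 / (19).
R2 ← R2 + 14·R1.
R3 ← R3 − 10·R1.
R4 ← R4 − 3·R1.
R2 ← R2 / (-47/38).
R1 ← R1 + 20/19·R2.
R3 ← R3 + 47/19·R2.
R4 ← R4 + 168/19·R2.
Swap R3 and R4.
R3 ← R3 / (-4079/47).
R1 ← R1 + 574/47·R3.
R2 ← R2 + 503/47·R3.
Rank is 3 with 4 unknowns, leaving x_4 free.

infinitely many solutions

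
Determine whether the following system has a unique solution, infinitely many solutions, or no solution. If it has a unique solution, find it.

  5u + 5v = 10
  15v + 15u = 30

infinitely many solutions

Row-reduce:
R1 ← R1 / (5).
R2 ← R2 − 15·R1.
Rank is 1 with 2 unknowns, leaving v free.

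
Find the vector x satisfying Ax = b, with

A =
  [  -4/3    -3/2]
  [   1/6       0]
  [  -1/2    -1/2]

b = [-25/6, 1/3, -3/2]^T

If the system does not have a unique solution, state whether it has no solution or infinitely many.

x_1 = 2, x_2 = 1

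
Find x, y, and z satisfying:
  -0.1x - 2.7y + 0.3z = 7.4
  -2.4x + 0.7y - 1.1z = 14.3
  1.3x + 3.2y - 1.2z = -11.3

x = -5, y = -3, z = -4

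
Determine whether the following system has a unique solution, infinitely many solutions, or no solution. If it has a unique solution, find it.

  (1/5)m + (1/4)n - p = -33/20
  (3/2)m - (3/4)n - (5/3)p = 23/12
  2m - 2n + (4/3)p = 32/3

m = 3, n = -1, p = 2

Row-reduce the augmented matrix:
R1 ← R1 / (1/5).
R2 ← R2 − 3/2·R1.
R3 ← R3 − 2·R1.
R2 ← R2 / (-21/8).
R1 ← R1 − 5/4·R2.
R3 ← R3 + 9/2·R2.
R3 ← R3 / (4/3).
R1 ← R1 + 20/9·R3.
R2 ← R2 + 20/9·R3.
Reading off the reduced rows gives m = 3, n = -1, p = 2.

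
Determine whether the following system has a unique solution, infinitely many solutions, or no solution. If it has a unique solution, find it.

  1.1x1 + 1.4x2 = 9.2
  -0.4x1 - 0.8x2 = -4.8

x1 = 2, x2 = 5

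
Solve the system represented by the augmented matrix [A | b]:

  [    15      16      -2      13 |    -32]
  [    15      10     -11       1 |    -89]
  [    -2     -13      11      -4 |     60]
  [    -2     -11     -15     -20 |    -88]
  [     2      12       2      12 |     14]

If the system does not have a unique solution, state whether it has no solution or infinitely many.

x_1 = -2, x_2 = -3, x_3 = 3, x_4 = 4

Row-reduce the augmented matrix:
R1 ← R1 / (15).
R2 ← R2 − 15·R1.
R3 ← R3 + 2·R1.
R4 ← R4 + 2·R1.
R5 ← R5 − 2·R1.
R2 ← R2 / (-6).
R1 ← R1 − 16/15·R2.
R3 ← R3 + 163/15·R2.
R4 ← R4 + 133/15·R2.
R5 ← R5 − 148/15·R2.
R3 ← R3 / (811/30).
R1 ← R1 + 26/15·R3.
R2 ← R2 − 3/2·R3.
R4 ← R4 + 59/30·R3.
R5 ← R5 + 188/15·R3.
R4 ← R4 / (716/811).
R1 ← R1 + 15/811·R4.
R2 ← R2 − 746/811·R4.
R3 ← R3 − 584/811·R4.
R5 ← R5 + 358/811·R4.
R5 reduces to 0 = 0, so the extra equation is consistent.
Reading off the reduced rows gives x_1 = -2, x_2 = -3, x_3 = 3, x_4 = 4.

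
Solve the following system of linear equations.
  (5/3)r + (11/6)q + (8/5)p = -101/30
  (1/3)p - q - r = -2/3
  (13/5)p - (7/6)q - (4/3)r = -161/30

infinitely many solutions

Row-reduce:
R1 ← R1 / (8/5).
R2 ← R2 − 1/3·R1.
R3 ← R3 − 13/5·R1.
R2 ← R2 / (-199/144).
R1 ← R1 − 55/48·R2.
R3 ← R3 + 199/48·R2.
Rank is 2 with 3 unknowns, leaving r free.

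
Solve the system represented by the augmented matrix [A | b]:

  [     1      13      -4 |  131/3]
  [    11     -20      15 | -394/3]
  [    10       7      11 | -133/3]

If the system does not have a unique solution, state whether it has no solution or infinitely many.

x_1 = -3, x_2 = 8/3, x_3 = -3

Row-reduce the augmented matrix:
R2 ← R2 − 11·R1.
R3 ← R3 − 10·R1.
R2 ← R2 / (-163).
R1 ← R1 − 13·R2.
R3 ← R3 + 123·R2.
R3 ← R3 / (1056/163).
R1 ← R1 − 115/163·R3.
R2 ← R2 + 59/163·R3.
Reading off the reduced rows gives x_1 = -3, x_2 = 8/3, x_3 = -3.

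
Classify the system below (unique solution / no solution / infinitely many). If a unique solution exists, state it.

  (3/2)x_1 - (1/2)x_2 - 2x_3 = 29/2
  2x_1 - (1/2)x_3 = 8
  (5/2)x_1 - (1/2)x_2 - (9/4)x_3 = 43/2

no solution

Row-reduce:
R1 ← R1 / (3/2).
R2 ← R2 − 2·R1.
R3 ← R3 − 5/2·R1.
R2 ← R2 / (2/3).
R1 ← R1 + 1/3·R2.
R3 ← R3 − 1/3·R2.
Row 3 reduces to 0 = 3, a contradiction. The system is inconsistent.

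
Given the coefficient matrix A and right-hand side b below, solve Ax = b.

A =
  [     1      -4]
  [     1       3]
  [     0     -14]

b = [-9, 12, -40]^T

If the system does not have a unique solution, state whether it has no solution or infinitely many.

Row-reduce:
R2 ← R2 − 1·R1.
R2 ← R2 / (7).
R1 ← R1 + 4·R2.
R3 ← R3 + 14·R2.
Row 3 reduces to 0 = 2, a contradiction. The system is inconsistent.

no solution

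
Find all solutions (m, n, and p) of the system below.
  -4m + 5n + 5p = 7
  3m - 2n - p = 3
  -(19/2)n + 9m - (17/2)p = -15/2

infinitely many solutions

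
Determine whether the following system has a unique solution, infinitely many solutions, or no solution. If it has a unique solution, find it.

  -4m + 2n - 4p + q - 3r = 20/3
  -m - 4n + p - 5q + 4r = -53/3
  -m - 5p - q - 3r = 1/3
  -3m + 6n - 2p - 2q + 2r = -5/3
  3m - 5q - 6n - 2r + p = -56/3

m = 0, n = 1/2, p = -2/3, q = 3, r = 0

Row-reduce the augmented matrix:
R1 ← R1 / (-4).
R2 ← R2 + 1·R1.
R3 ← R3 + 1·R1.
R4 ← R4 + 3·R1.
R5 ← R5 − 3·R1.
R2 ← R2 / (-9/2).
R1 ← R1 + 1/2·R2.
R3 ← R3 + 1/2·R2.
R4 ← R4 − 9/2·R2.
R5 ← R5 + 9/2·R2.
R3 ← R3 / (-38/9).
R1 ← R1 − 7/9·R3.
R2 ← R2 + 4/9·R3.
R4 ← R4 − 3·R3.
R5 ← R5 + 4·R3.
R4 ← R4 / (-161/19).
R1 ← R1 − 4/19·R4.
R2 ← R2 − 47/38·R4.
R3 ← R3 − 3/19·R4.
R5 ← R5 − 31/19·R4.
R5 ← R5 / (-1615/322).
R1 ← R1 + 37/322·R5.
R2 ← R2 − 169/644·R5.
R3 ← R3 − 127/161·R5.
R4 ← R4 + 267/322·R5.
Reading off the reduced rows gives m = 0, n = 1/2, p = -2/3, q = 3, r = 0.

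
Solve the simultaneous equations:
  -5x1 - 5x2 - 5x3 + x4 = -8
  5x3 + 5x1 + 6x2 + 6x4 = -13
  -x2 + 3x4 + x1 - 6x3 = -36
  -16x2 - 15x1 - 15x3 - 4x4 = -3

Row-reduce:
R1 ← R1 / (-5).
R2 ← R2 − 5·R1.
R3 ← R3 − 1·R1.
R4 ← R4 + 15·R1.
R1 ← R1 − 1·R2.
R3 ← R3 + 2·R2.
R4 ← R4 + 1·R2.
R3 ← R3 / (-7).
R1 ← R1 − 1·R3.
Rank is 3 with 4 unknowns, leaving x4 free.

infinitely many solutions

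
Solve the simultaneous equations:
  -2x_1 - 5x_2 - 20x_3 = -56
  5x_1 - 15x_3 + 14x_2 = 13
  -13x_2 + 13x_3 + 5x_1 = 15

x_1 = 3, x_2 = 2, x_3 = 2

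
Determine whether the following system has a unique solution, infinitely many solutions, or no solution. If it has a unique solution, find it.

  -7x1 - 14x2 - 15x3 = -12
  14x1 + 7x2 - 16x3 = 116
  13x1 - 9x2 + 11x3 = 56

x1 = 6, x2 = 0, x3 = -2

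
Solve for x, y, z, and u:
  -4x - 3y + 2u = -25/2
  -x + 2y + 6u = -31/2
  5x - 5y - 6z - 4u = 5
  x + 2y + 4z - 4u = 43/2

Row-reduce the augmented matrix:
R1 ← R1 / (-4).
R2 ← R2 + 1·R1.
R3 ← R3 − 5·R1.
R4 ← R4 − 1·R1.
R2 ← R2 / (11/4).
R1 ← R1 − 3/4·R2.
R3 ← R3 + 35/4·R2.
R4 ← R4 − 5/4·R2.
R3 ← R3 / (-6).
R4 ← R4 − 4·R3.
R4 ← R4 / (14/3).
R1 ← R1 + 2·R4.
R2 ← R2 − 2·R4.
R3 ← R3 + 8/3·R4.
Reading off the reduced rows gives x = 5/2, y = -1/2, z = 3, u = -2.

x = 5/2, y = -1/2, z = 3, u = -2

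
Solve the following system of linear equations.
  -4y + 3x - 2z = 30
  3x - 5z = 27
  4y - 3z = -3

Row-reduce:
R1 ← R1 / (3).
R2 ← R2 − 3·R1.
R2 ← R2 / (4).
R1 ← R1 + 4/3·R2.
R3 ← R3 − 4·R2.
Rank is 2 with 3 unknowns, leaving z free.

infinitely many solutions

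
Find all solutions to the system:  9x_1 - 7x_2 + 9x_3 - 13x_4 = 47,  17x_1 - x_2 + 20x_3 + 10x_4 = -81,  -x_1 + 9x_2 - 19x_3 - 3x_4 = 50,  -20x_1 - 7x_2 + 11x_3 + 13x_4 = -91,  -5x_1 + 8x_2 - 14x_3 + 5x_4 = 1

Row-reduce:
R1 ← R1 / (9).
R2 ← R2 − 17·R1.
R3 ← R3 + 1·R1.
R4 ← R4 + 20·R1.
R5 ← R5 + 5·R1.
R2 ← R2 / (110/9).
R1 ← R1 + 7/9·R2.
R3 ← R3 − 74/9·R2.
R4 ← R4 + 203/9·R2.
R5 ← R5 − 37/9·R2.
R3 ← R3 / (-1101/55).
R1 ← R1 − 131/110·R3.
R2 ← R2 − 27/110·R3.
R4 ← R4 − 4019/110·R3.
R5 ← R5 + 1101/110·R3.
R4 ← R4 / (-2927/1101).
R1 ← R1 + 983/1101·R4.
R2 ← R2 − 913/367·R4.
R3 ← R3 − 1523/1101·R4.
Row 5 reduces to 0 = -1/2, a contradiction. The system is inconsistent.

no solution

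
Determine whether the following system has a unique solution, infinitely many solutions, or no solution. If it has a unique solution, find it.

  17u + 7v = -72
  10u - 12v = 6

Row-reduce the augmented matrix:
R1 ← R1 / (17).
R2 ← R2 − 10·R1.
R2 ← R2 / (-274/17).
R1 ← R1 − 7/17·R2.
Reading off the reduced rows gives u = -3, v = -3.

u = -3, v = -3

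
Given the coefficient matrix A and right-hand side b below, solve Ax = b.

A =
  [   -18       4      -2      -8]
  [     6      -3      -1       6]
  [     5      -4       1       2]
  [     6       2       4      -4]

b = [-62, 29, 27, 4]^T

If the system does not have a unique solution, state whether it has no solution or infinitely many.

infinitely many solutions

Row-reduce:
R1 ← R1 / (-18).
R2 ← R2 − 6·R1.
R3 ← R3 − 5·R1.
R4 ← R4 − 6·R1.
R2 ← R2 / (-5/3).
R1 ← R1 + 2/9·R2.
R3 ← R3 + 26/9·R2.
R4 ← R4 − 10/3·R2.
R3 ← R3 / (10/3).
R1 ← R1 − 1/3·R3.
R2 ← R2 − 1·R3.
Rank is 3 with 4 unknowns, leaving x_4 free.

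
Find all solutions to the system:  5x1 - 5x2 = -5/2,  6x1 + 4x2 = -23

x1 = -5/2, x2 = -2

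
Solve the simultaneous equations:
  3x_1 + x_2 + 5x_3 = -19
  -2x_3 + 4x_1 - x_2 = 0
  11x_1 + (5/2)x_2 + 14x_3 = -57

infinitely many solutions

Row-reduce:
R1 ← R1 / (3).
R2 ← R2 − 4·R1.
R3 ← R3 − 11·R1.
R2 ← R2 / (-7/3).
R1 ← R1 − 1/3·R2.
R3 ← R3 + 7/6·R2.
Rank is 2 with 3 unknowns, leaving x_3 free.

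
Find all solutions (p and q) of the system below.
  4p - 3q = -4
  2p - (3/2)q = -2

infinitely many solutions

Row-reduce:
R1 ← R1 / (4).
R2 ← R2 − 2·R1.
Rank is 1 with 2 unknowns, leaving q free.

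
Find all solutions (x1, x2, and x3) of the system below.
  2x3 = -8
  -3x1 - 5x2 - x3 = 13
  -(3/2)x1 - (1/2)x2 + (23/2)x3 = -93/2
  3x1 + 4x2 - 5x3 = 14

Row-reduce:
Swap R1 and R2.
R1 ← R1 / (-3).
R3 ← R3 + 3/2·R1.
R4 ← R4 − 3·R1.
Swap R2 and R3.
R2 ← R2 / (2).
R1 ← R1 − 5/3·R2.
R4 ← R4 + 1·R2.
R3 ← R3 / (2).
R1 ← R1 + 29/3·R3.
R2 ← R2 − 6·R3.
Row 4 reduces to 0 = 1/2, a contradiction. The system is inconsistent.

no solution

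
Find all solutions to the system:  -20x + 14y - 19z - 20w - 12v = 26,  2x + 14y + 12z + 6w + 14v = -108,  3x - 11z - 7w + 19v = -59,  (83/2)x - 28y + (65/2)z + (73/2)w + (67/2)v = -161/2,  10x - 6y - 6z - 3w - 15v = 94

Row-reduce:
R1 ← R1 / (-20).
R2 ← R2 − 2·R1.
R3 ← R3 − 3·R1.
R4 ← R4 − 83/2·R1.
R5 ← R5 − 10·R1.
R2 ← R2 / (77/5).
R1 ← R1 + 7/10·R2.
R3 ← R3 − 21/10·R2.
R4 ← R4 − 21/20·R2.
R5 ← R5 − 1·R2.
R3 ← R3 / (-335/22).
R1 ← R1 − 31/22·R3.
R2 ← R2 − 101/154·R3.
R4 ← R4 + 335/44·R3.
R5 ← R5 + 1244/77·R3.
Swap R4 and R5.
R4 ← R4 / (-4857/2345).
R1 ← R1 − 69/335·R4.
R2 ← R2 + 456/2345·R4.
R3 ← R3 − 232/335·R4.
Row 5 reduces to 0 = 1, a contradiction. The system is inconsistent.

no solution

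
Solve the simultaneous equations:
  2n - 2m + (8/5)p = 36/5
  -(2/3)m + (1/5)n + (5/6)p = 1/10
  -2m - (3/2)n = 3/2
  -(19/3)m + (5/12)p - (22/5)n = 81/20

no solution

Row-reduce:
R1 ← R1 / (-2).
R2 ← R2 + 2/3·R1.
R3 ← R3 + 2·R1.
R4 ← R4 + 19/3·R1.
R2 ← R2 / (-7/15).
R1 ← R1 + 1·R2.
R3 ← R3 + 7/2·R2.
R4 ← R4 + 161/15·R2.
R3 ← R3 / (-77/20).
R1 ← R1 + 101/70·R3.
R2 ← R2 + 9/14·R3.
R4 ← R4 + 231/20·R3.
Row 4 reduces to 0 = -1/2, a contradiction. The system is inconsistent.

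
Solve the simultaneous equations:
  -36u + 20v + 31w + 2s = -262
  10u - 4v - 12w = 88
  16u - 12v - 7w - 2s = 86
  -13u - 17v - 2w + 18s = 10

Row-reduce:
R1 ← R1 / (-36).
R2 ← R2 − 10·R1.
R3 ← R3 − 16·R1.
R4 ← R4 + 13·R1.
R2 ← R2 / (14/9).
R1 ← R1 + 5/9·R2.
R3 ← R3 + 28/9·R2.
R4 ← R4 + 218/9·R2.
Swap R3 and R4.
R3 ← R3 / (-1847/28).
R1 ← R1 + 29/14·R3.
R2 ← R2 + 61/28·R3.
Rank is 3 with 4 unknowns, leaving s free.

infinitely many solutions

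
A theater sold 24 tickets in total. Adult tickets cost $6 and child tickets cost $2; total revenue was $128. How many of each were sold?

adult tickets: 20, child tickets: 4

Let a = adult tickets, c = child tickets.
  a + c = 24
  6a + 2c = 128
Row-reduce the augmented matrix:
R2 ← R2 − 6·R1.
R2 ← R2 / (-4).
R1 ← R1 − 1·R2.
Reading off the reduced rows gives a = 20, c = 4.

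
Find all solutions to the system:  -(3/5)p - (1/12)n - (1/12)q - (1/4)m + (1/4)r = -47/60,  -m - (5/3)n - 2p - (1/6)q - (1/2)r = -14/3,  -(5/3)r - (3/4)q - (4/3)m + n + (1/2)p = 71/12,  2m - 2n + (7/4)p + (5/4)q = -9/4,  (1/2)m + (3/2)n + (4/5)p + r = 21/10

no solution

Row-reduce:
R1 ← R1 / (-1/4).
R2 ← R2 + 1·R1.
R3 ← R3 + 4/3·R1.
R4 ← R4 − 2·R1.
R5 ← R5 − 1/2·R1.
R2 ← R2 / (-4/3).
R1 ← R1 − 1/3·R2.
R3 ← R3 − 13/9·R2.
R4 ← R4 + 8/3·R2.
R5 ← R5 − 4/3·R2.
R3 ← R3 / (62/15).
R1 ← R1 − 5/2·R3.
R2 ← R2 + 3/10·R3.
R4 ← R4 + 77/20·R3.
R4 ← R4 / (265/1984).
R1 ← R1 − 447/992·R4.
R2 ← R2 + 133/992·R4.
R3 ← R3 + 15/496·R4.
Row 5 reduces to 0 = -1, a contradiction. The system is inconsistent.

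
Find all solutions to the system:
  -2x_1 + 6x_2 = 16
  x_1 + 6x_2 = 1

x_1 = -5, x_2 = 1

Row-reduce the augmented matrix:
R1 ← R1 / (-2).
R2 ← R2 − 1·R1.
R2 ← R2 / (9).
R1 ← R1 + 3·R2.
Reading off the reduced rows gives x_1 = -5, x_2 = 1.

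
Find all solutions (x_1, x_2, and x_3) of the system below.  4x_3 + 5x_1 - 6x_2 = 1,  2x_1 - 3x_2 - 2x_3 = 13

Row-reduce:
R1 ← R1 / (5).
R2 ← R2 − 2·R1.
R2 ← R2 / (-3/5).
R1 ← R1 + 6/5·R2.
Rank is 2 with 3 unknowns, leaving x_3 free.

infinitely many solutions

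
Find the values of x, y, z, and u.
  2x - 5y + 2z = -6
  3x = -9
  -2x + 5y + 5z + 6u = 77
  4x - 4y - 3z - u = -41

Row-reduce the augmented matrix:
R1 ← R1 / (2).
R2 ← R2 − 3·R1.
R3 ← R3 + 2·R1.
R4 ← R4 − 4·R1.
R2 ← R2 / (15/2).
R1 ← R1 + 5/2·R2.
R4 ← R4 − 6·R2.
R3 ← R3 / (7).
R2 ← R2 + 2/5·R3.
R4 ← R4 + 23/5·R3.
R4 ← R4 / (103/35).
R2 ← R2 − 12/35·R4.
R3 ← R3 − 6/7·R4.
Reading off the reduced rows gives x = -3, y = 2, z = 5, u = 6.

x = -3, y = 2, z = 5, u = 6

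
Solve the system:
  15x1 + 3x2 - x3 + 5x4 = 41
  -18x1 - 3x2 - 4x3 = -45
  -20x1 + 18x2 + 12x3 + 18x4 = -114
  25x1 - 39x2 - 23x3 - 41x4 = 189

Row-reduce:
R1 ← R1 / (15).
R2 ← R2 + 18·R1.
R3 ← R3 + 20·R1.
R4 ← R4 − 25·R1.
R2 ← R2 / (3/5).
R1 ← R1 − 1/5·R2.
R3 ← R3 − 22·R2.
R4 ← R4 + 44·R2.
R3 ← R3 / (604/3).
R1 ← R1 − 5/3·R3.
R2 ← R2 + 26/3·R3.
R4 ← R4 + 1208/3·R3.
Row 4 reduces to 0 = 2, a contradiction. The system is inconsistent.

no solution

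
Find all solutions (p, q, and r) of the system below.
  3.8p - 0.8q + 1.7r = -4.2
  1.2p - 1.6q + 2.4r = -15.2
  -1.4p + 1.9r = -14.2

p = 2, q = 2, r = -6

Row-reduce the augmented matrix:
R1 ← R1 / (19/5).
R2 ← R2 − 6/5·R1.
R3 ← R3 + 7/5·R1.
R2 ← R2 / (-128/95).
R1 ← R1 + 4/19·R2.
R3 ← R3 + 28/95·R2.
R3 ← R3 / (339/160).
R1 ← R1 − 5/32·R3.
R2 ← R2 + 177/128·R3.
Reading off the reduced rows gives p = 2, q = 2, r = -6.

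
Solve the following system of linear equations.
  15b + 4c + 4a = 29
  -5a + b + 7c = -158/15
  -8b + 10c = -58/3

Row-reduce the augmented matrix:
R1 ← R1 / (4).
R2 ← R2 + 5·R1.
R2 ← R2 / (79/4).
R1 ← R1 − 15/4·R2.
R3 ← R3 + 8·R2.
R3 ← R3 / (1174/79).
R1 ← R1 + 101/79·R3.
R2 ← R2 − 48/79·R3.
Reading off the reduced rows gives a = 8/5, b = 5/3, c = -3/5.

a = 8/5, b = 5/3, c = -3/5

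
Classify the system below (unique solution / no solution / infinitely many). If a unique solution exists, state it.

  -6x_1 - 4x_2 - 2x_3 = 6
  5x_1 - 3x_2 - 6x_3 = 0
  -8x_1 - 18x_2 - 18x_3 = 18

infinitely many solutions

Row-reduce:
R1 ← R1 / (-6).
R2 ← R2 − 5·R1.
R3 ← R3 + 8·R1.
R2 ← R2 / (-19/3).
R1 ← R1 − 2/3·R2.
R3 ← R3 + 38/3·R2.
Rank is 2 with 3 unknowns, leaving x_3 free.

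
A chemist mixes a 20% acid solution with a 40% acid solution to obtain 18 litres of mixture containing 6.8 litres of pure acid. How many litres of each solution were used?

Let a = litres of solution A, b = litres of solution B.
  a + b = 18
  (1/5)a + (2/5)b = 34/5
From equation 1: a = 18 − b.
Substitute into equation 2 and solve: b = 16.
Then a = 2.

litres of solution A: 2, litres of solution B: 16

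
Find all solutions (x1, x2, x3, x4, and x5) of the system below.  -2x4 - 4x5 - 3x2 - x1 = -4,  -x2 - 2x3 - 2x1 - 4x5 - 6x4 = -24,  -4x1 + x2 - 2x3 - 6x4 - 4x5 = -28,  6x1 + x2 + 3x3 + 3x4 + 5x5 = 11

Row-reduce:
R1 ← R1 / (-1).
R2 ← R2 + 2·R1.
R3 ← R3 + 4·R1.
R4 ← R4 − 6·R1.
R2 ← R2 / (5).
R1 ← R1 − 3·R2.
R3 ← R3 − 13·R2.
R4 ← R4 + 17·R2.
R3 ← R3 / (16/5).
R1 ← R1 − 6/5·R3.
R2 ← R2 + 2/5·R3.
R4 ← R4 + 19/5·R3.
R4 ← R4 / (-29/4).
R1 ← R1 − 1/2·R4.
R2 ← R2 − 1/2·R4.
R3 ← R3 − 9/4·R4.
Rank is 4 with 5 unknowns, leaving x5 free.

infinitely many solutions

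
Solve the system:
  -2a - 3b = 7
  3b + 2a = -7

Row-reduce:
R1 ← R1 / (-2).
R2 ← R2 − 2·R1.
Rank is 1 with 2 unknowns, leaving b free.

infinitely many solutions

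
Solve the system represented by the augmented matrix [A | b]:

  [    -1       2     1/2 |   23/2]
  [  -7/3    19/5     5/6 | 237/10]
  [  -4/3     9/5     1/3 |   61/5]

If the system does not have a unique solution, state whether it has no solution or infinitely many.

infinitely many solutions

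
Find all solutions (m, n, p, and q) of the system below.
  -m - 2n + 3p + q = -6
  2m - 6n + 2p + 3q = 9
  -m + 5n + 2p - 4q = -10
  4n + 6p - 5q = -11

infinitely many solutions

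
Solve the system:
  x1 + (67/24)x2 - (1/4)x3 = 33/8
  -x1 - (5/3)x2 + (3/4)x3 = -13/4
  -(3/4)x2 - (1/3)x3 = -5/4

no solution

Row-reduce:
R2 ← R2 + 1·R1.
R2 ← R2 / (9/8).
R1 ← R1 − 67/24·R2.
R3 ← R3 + 3/4·R2.
Row 3 reduces to 0 = -2/3, a contradiction. The system is inconsistent.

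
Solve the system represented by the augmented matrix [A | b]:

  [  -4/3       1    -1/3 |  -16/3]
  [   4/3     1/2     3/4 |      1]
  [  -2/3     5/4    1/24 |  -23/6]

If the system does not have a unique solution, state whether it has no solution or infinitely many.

no solution

Row-reduce:
R1 ← R1 / (-4/3).
R2 ← R2 − 4/3·R1.
R3 ← R3 + 2/3·R1.
R2 ← R2 / (3/2).
R1 ← R1 + 3/4·R2.
R3 ← R3 − 3/4·R2.
Row 3 reduces to 0 = 1, a contradiction. The system is inconsistent.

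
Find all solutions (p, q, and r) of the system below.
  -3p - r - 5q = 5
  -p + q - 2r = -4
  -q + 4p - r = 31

Row-reduce the augmented matrix:
R1 ← R1 / (-3).
R2 ← R2 + 1·R1.
R3 ← R3 − 4·R1.
R2 ← R2 / (8/3).
R1 ← R1 − 5/3·R2.
R3 ← R3 + 23/3·R2.
R3 ← R3 / (-57/8).
R1 ← R1 − 11/8·R3.
R2 ← R2 + 5/8·R3.
Reading off the reduced rows gives p = 6, q = -4, r = -3.

p = 6, q = -4, r = -3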